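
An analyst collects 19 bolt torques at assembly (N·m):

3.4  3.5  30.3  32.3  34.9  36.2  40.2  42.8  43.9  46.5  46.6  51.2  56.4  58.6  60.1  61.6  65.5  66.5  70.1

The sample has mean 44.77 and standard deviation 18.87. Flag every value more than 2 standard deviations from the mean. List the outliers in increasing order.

3.4, 3.5

Cutoffs at x̄ ± 2s: 44.77 ± 2·18.87 = [7.03, 82.51].
3.4: z = -2.19, |z| > 2 → outlier.
3.5: z = -2.19, |z| > 2 → outlier.
Every other value lies within [7.03, 82.51].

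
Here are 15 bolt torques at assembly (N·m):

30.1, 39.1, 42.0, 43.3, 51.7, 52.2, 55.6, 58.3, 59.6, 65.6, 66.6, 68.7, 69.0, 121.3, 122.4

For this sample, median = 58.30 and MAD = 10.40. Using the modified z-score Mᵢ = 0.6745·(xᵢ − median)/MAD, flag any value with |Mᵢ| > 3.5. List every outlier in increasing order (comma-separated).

121.3, 122.4

|Mᵢ| > 3.5 ⇔ |xᵢ − 58.30| > 3.5·10.40/0.6745 = 53.97.
So outliers lie outside [4.33, 112.27].
121.3: M = 4.09 → outlier.
122.4: M = 4.16 → outlier.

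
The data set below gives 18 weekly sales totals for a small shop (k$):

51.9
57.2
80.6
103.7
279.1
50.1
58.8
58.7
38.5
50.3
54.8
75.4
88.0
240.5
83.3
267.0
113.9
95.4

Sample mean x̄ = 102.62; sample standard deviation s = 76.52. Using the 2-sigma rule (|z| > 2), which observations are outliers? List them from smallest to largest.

267.0, 279.1

Cutoffs at x̄ ± 2s: 102.62 ± 2·76.52 = [-50.42, 255.66].
267.0: z = 2.15, |z| > 2 → outlier.
279.1: z = 2.31, |z| > 2 → outlier.
Every other value lies within [-50.42, 255.66].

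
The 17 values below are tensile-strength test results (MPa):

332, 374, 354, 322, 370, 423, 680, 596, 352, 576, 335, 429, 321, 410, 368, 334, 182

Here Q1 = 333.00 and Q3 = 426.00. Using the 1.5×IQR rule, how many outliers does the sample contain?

IQR = 93.00; fences at 333.00 − 139.50 = 193.50 and 426.00 + 139.50 = 565.50.
Outside the cutoffs: 182, 576, 596, 680.

4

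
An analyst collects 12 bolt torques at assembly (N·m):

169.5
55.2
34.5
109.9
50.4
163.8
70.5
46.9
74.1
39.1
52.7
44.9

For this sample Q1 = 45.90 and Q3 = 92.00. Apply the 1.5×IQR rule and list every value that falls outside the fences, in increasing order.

IQR = Q3 − Q1 = 92.00 − 45.90 = 46.10.
Lower fence = Q1 − 1.5·IQR = 45.90 − 69.15 = -23.25.
Upper fence = Q3 + 1.5·IQR = 92.00 + 69.15 = 161.15.
163.8 > 161.15 → outlier.
169.5 > 161.15 → outlier.
All remaining values lie within [-23.25, 161.15].

163.8, 169.5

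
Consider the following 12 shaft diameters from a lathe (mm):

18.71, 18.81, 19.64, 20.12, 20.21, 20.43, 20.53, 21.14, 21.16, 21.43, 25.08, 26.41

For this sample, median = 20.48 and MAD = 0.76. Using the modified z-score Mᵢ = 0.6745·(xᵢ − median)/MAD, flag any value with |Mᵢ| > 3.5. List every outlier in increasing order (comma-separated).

|Mᵢ| > 3.5 ⇔ |xᵢ − 20.48| > 3.5·0.76/0.6745 = 3.94.
So outliers lie outside [16.54, 24.42].
25.08: M = 4.08 → outlier.
26.41: M = 5.26 → outlier.

25.08, 26.41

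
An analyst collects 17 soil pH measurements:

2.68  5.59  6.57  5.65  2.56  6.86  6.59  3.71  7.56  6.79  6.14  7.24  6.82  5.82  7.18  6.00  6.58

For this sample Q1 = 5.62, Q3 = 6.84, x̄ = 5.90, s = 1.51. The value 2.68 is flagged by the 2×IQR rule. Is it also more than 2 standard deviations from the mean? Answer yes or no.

z = (2.68 − 5.90) / 1.51 = -2.13.
|z| = 2.13 > 2.

yes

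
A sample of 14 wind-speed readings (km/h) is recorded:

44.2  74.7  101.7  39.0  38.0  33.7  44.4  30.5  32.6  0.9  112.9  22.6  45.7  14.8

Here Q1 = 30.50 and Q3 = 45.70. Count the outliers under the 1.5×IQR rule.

4

IQR = 15.20; fences at 30.50 − 22.80 = 7.70 and 45.70 + 22.80 = 68.50.
Outside the cutoffs: 0.9, 74.7, 101.7, 112.9.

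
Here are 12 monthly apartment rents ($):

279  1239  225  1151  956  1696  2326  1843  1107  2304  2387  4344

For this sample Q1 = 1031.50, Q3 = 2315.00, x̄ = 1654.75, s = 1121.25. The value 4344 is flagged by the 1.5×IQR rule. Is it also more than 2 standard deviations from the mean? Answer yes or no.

yes

z = (4344 − 1654.75) / 1121.25 = 2.40.
|z| = 2.40 > 2.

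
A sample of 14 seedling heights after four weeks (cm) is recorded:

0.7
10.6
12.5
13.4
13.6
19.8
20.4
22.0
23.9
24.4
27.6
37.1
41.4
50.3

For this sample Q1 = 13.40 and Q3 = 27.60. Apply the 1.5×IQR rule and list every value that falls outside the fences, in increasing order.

50.3

IQR = Q3 − Q1 = 27.60 − 13.40 = 14.20.
Lower fence = Q1 − 1.5·IQR = 13.40 − 21.30 = -7.90.
Upper fence = Q3 + 1.5·IQR = 27.60 + 21.30 = 48.90.
50.3 > 48.90 → outlier.
All remaining values lie within [-7.90, 48.90].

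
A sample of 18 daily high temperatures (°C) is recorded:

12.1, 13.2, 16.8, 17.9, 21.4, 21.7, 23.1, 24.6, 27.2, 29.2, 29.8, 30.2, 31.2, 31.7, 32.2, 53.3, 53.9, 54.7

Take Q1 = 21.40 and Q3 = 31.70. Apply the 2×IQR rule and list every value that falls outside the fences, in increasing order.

53.3, 53.9, 54.7

IQR = Q3 − Q1 = 31.70 − 21.40 = 10.30.
Lower fence = Q1 − 2·IQR = 21.40 − 20.60 = 0.80.
Upper fence = Q3 + 2·IQR = 31.70 + 20.60 = 52.30.
53.3 > 52.30 → outlier.
53.9 > 52.30 → outlier.
54.7 > 52.30 → outlier.
All remaining values lie within [0.80, 52.30].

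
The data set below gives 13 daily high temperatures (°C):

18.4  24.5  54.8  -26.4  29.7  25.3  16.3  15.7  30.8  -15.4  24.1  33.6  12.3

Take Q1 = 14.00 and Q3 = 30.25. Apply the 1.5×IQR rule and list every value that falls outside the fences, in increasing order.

IQR = Q3 − Q1 = 30.25 − 14.00 = 16.25.
Lower fence = Q1 − 1.5·IQR = 14.00 − 24.375 = -10.375.
Upper fence = Q3 + 1.5·IQR = 30.25 + 24.375 = 54.625.
-26.4 < -10.375 → outlier.
-15.4 < -10.375 → outlier.
54.8 > 54.625 → outlier.
All remaining values lie within [-10.375, 54.625].

-26.4, -15.4, 54.8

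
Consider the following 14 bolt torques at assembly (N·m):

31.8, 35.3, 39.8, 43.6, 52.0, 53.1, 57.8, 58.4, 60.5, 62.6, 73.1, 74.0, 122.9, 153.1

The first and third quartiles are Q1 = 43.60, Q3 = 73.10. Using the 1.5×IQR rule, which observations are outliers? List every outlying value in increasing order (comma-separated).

122.9, 153.1

IQR = Q3 − Q1 = 73.10 − 43.60 = 29.50.
Lower fence = Q1 − 1.5·IQR = 43.60 − 44.25 = -0.65.
Upper fence = Q3 + 1.5·IQR = 73.10 + 44.25 = 117.35.
122.9 > 117.35 → outlier.
153.1 > 117.35 → outlier.
All remaining values lie within [-0.65, 117.35].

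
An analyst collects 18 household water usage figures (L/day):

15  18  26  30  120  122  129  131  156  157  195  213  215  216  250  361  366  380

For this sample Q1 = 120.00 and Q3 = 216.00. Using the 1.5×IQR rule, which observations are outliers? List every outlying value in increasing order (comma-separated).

361, 366, 380

IQR = Q3 − Q1 = 216.00 − 120.00 = 96.00.
Lower fence = Q1 − 1.5·IQR = 120.00 − 144.00 = -24.00.
Upper fence = Q3 + 1.5·IQR = 216.00 + 144.00 = 360.00.
361 > 360.00 → outlier.
366 > 360.00 → outlier.
380 > 360.00 → outlier.
All remaining values lie within [-24.00, 360.00].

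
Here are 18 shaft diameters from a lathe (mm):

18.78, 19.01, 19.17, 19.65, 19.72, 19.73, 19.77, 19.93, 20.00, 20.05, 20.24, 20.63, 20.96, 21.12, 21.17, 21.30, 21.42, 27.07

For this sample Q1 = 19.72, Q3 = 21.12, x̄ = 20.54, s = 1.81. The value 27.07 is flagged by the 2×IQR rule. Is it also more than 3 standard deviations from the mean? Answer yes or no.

yes

z = (27.07 − 20.54) / 1.81 = 3.61.
|z| = 3.61 > 3.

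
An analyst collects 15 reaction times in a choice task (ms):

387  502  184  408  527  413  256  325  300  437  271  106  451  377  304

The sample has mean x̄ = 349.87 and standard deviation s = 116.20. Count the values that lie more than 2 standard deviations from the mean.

1

Cutoffs: x̄ ± 2s = [117.47, 582.27].
Outside the cutoffs: 106.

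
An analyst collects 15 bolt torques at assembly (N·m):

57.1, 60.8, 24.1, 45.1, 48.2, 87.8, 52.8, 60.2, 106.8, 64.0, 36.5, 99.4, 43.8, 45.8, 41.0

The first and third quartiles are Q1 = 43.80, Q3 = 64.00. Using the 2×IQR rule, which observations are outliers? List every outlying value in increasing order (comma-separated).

106.8

IQR = Q3 − Q1 = 64.00 − 43.80 = 20.20.
Lower fence = Q1 − 2·IQR = 43.80 − 40.40 = 3.40.
Upper fence = Q3 + 2·IQR = 64.00 + 40.40 = 104.40.
106.8 > 104.40 → outlier.
All remaining values lie within [3.40, 104.40].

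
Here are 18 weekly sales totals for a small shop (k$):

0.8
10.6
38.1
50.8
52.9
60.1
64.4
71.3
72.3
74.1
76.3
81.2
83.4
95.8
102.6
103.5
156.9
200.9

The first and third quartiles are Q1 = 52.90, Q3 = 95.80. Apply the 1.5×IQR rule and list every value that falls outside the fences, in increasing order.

IQR = Q3 − Q1 = 95.80 − 52.90 = 42.90.
Lower fence = Q1 − 1.5·IQR = 52.90 − 64.35 = -11.45.
Upper fence = Q3 + 1.5·IQR = 95.80 + 64.35 = 160.15.
200.9 > 160.15 → outlier.
All remaining values lie within [-11.45, 160.15].

200.9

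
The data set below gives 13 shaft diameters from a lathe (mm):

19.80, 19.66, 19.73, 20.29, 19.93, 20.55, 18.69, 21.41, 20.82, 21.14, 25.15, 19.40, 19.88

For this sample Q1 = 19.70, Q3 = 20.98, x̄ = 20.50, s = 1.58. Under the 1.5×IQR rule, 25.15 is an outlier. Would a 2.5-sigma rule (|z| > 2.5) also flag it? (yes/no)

yes

z = (25.15 − 20.50) / 1.58 = 2.94.
|z| = 2.94 > 2.5.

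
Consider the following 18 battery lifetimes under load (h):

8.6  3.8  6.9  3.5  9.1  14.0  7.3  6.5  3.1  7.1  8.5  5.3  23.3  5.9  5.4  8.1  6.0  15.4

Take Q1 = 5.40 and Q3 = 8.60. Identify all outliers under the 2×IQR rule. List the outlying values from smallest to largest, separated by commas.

15.4, 23.3

IQR = Q3 − Q1 = 8.60 − 5.40 = 3.20.
Lower fence = Q1 − 2·IQR = 5.40 − 6.40 = -1.00.
Upper fence = Q3 + 2·IQR = 8.60 + 6.40 = 15.00.
15.4 > 15.00 → outlier.
23.3 > 15.00 → outlier.
All remaining values lie within [-1.00, 15.00].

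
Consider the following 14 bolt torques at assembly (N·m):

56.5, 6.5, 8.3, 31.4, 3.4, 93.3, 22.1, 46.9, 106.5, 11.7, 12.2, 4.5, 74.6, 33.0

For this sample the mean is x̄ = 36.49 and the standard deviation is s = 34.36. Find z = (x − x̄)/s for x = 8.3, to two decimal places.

-0.82

z = (8.3 − 36.49) / 34.36 = -0.82.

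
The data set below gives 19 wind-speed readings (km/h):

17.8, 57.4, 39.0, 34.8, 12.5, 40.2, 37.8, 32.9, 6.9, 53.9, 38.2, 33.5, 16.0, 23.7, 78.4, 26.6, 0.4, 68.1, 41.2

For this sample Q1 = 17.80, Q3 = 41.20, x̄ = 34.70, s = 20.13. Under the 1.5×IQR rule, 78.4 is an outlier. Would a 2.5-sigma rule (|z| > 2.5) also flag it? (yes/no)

no

z = (78.4 − 34.70) / 20.13 = 2.17.
|z| = 2.17 ≤ 2.5.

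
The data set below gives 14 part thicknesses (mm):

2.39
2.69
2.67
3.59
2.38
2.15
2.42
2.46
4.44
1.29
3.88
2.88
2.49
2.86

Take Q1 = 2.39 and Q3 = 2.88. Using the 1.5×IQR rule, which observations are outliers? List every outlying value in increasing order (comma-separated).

IQR = Q3 − Q1 = 2.88 − 2.39 = 0.49.
Lower fence = Q1 − 1.5·IQR = 2.39 − 0.735 = 1.655.
Upper fence = Q3 + 1.5·IQR = 2.88 + 0.735 = 3.615.
1.29 < 1.655 → outlier.
3.88 > 3.615 → outlier.
4.44 > 3.615 → outlier.
All remaining values lie within [1.655, 3.615].

1.29, 3.88, 4.44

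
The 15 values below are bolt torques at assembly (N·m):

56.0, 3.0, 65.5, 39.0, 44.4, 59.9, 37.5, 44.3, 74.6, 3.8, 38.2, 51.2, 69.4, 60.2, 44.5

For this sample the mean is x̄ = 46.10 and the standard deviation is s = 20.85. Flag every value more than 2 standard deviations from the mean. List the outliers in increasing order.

Cutoffs at x̄ ± 2s: 46.10 ± 2·20.85 = [4.40, 87.80].
3.0: z = -2.07, |z| > 2 → outlier.
3.8: z = -2.03, |z| > 2 → outlier.
Every other value lies within [4.40, 87.80].

3.0, 3.8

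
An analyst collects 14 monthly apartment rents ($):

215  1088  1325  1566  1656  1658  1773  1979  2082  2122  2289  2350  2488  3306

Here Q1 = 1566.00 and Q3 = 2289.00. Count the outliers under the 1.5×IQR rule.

1

IQR = 723.00; fences at 1566.00 − 1084.50 = 481.50 and 2289.00 + 1084.50 = 3373.50.
Outside the cutoffs: 215.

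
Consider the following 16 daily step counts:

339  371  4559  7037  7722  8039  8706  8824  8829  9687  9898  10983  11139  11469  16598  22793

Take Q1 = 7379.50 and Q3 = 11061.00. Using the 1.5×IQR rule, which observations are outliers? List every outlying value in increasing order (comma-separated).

IQR = Q3 − Q1 = 11061.00 − 7379.50 = 3681.50.
Lower fence = Q1 − 1.5·IQR = 7379.50 − 5522.25 = 1857.25.
Upper fence = Q3 + 1.5·IQR = 11061.00 + 5522.25 = 16583.25.
339 < 1857.25 → outlier.
371 < 1857.25 → outlier.
16598 > 16583.25 → outlier.
22793 > 16583.25 → outlier.
All remaining values lie within [1857.25, 16583.25].

339, 371, 16598, 22793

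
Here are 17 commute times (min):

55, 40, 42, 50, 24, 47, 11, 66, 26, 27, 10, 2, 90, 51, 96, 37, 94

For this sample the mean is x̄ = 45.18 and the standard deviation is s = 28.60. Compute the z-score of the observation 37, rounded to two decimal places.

z = (37 − 45.18) / 28.60 = -0.29.

-0.29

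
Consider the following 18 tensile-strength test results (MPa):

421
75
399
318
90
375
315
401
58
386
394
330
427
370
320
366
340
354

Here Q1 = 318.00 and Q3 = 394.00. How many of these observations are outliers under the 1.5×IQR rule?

IQR = 76.00; fences at 318.00 − 114.00 = 204.00 and 394.00 + 114.00 = 508.00.
Outside the cutoffs: 58, 75, 90.

3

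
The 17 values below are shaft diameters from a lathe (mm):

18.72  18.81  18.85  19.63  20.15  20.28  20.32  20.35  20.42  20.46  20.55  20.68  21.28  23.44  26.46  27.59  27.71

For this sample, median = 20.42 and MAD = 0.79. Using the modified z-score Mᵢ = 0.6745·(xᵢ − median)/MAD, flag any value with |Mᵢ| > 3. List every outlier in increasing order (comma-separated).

|Mᵢ| > 3 ⇔ |xᵢ − 20.42| > 3·0.79/0.6745 = 3.51.
So outliers lie outside [16.91, 23.93].
26.46: M = 5.16 → outlier.
27.59: M = 6.12 → outlier.
27.71: M = 6.22 → outlier.

26.46, 27.59, 27.71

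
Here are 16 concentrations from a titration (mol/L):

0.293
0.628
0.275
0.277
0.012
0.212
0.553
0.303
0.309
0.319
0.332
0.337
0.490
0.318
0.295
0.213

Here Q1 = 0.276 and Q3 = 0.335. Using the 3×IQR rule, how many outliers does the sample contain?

3

IQR = 0.059; fences at 0.276 − 0.177 = 0.099 and 0.335 + 0.177 = 0.512.
Outside the cutoffs: 0.012, 0.553, 0.628.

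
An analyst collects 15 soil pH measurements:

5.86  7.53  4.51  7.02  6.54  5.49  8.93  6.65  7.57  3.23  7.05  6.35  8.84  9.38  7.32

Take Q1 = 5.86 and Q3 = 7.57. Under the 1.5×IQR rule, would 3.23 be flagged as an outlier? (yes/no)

IQR = Q3 − Q1 = 7.57 − 5.86 = 1.71.
Lower fence = Q1 − 1.5·IQR = 5.86 − 2.565 = 3.295.
Upper fence = Q3 + 1.5·IQR = 7.57 + 2.565 = 10.135.
3.23 lies below the lower fence.

yes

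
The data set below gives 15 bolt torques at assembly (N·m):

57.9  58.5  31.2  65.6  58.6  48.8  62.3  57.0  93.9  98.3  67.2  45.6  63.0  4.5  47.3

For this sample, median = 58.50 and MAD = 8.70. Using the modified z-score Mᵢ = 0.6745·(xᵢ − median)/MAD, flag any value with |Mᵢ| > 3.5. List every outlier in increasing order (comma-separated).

|Mᵢ| > 3.5 ⇔ |xᵢ − 58.50| > 3.5·8.70/0.6745 = 45.14.
So outliers lie outside [13.36, 103.64].
4.5: M = -4.19 → outlier.

4.5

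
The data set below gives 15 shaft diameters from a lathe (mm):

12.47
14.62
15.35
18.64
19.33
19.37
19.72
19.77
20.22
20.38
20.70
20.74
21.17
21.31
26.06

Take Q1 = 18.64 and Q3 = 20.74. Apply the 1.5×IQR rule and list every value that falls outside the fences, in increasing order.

12.47, 14.62, 15.35, 26.06

IQR = Q3 − Q1 = 20.74 − 18.64 = 2.10.
Lower fence = Q1 − 1.5·IQR = 18.64 − 3.15 = 15.49.
Upper fence = Q3 + 1.5·IQR = 20.74 + 3.15 = 23.89.
12.47 < 15.49 → outlier.
14.62 < 15.49 → outlier.
15.35 < 15.49 → outlier.
26.06 > 23.89 → outlier.
All remaining values lie within [15.49, 23.89].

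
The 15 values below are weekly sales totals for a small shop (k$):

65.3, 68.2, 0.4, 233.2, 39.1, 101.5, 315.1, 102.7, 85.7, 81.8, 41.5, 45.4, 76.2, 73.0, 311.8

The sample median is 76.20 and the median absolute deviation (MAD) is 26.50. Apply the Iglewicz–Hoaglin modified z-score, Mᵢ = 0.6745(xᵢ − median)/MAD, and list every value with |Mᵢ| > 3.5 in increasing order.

233.2, 311.8, 315.1

|Mᵢ| > 3.5 ⇔ |xᵢ − 76.20| > 3.5·26.50/0.6745 = 137.51.
So outliers lie outside [-61.31, 213.71].
233.2: M = 4.00 → outlier.
311.8: M = 6.00 → outlier.
315.1: M = 6.08 → outlier.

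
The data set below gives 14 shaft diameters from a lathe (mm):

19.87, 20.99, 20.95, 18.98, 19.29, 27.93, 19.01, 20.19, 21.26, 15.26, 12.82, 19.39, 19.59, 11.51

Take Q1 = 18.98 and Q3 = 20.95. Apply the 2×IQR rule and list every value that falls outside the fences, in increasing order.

11.51, 12.82, 27.93

IQR = Q3 − Q1 = 20.95 − 18.98 = 1.97.
Lower fence = Q1 − 2·IQR = 18.98 − 3.94 = 15.04.
Upper fence = Q3 + 2·IQR = 20.95 + 3.94 = 24.89.
11.51 < 15.04 → outlier.
12.82 < 15.04 → outlier.
27.93 > 24.89 → outlier.
All remaining values lie within [15.04, 24.89].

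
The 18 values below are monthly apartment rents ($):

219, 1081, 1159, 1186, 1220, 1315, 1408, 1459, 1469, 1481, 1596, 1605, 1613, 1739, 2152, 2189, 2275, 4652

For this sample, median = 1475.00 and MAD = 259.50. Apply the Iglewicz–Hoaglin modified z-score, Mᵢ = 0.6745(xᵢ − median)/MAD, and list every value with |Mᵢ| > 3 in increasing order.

219, 4652

|Mᵢ| > 3 ⇔ |xᵢ − 1475.00| > 3·259.50/0.6745 = 1154.19.
So outliers lie outside [320.81, 2629.19].
219: M = -3.26 → outlier.
4652: M = 8.26 → outlier.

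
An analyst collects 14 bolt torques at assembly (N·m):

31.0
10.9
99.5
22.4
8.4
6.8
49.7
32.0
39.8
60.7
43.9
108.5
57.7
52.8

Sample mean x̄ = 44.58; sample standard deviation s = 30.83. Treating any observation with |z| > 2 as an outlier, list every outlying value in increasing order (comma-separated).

108.5

Cutoffs at x̄ ± 2s: 44.58 ± 2·30.83 = [-17.08, 106.24].
108.5: z = 2.07, |z| > 2 → outlier.
Every other value lies within [-17.08, 106.24].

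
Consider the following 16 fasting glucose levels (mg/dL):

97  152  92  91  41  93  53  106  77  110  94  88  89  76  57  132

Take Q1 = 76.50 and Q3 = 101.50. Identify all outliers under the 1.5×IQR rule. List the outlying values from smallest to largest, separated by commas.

152

IQR = Q3 − Q1 = 101.50 − 76.50 = 25.00.
Lower fence = Q1 − 1.5·IQR = 76.50 − 37.50 = 39.00.
Upper fence = Q3 + 1.5·IQR = 101.50 + 37.50 = 139.00.
152 > 139.00 → outlier.
All remaining values lie within [39.00, 139.00].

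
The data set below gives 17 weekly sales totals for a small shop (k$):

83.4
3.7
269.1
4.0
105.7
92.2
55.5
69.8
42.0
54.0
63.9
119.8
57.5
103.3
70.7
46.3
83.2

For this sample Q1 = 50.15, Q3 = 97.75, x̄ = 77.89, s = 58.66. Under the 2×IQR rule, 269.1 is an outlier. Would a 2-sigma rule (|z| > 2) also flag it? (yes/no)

z = (269.1 − 77.89) / 58.66 = 3.26.
|z| = 3.26 > 2.

yes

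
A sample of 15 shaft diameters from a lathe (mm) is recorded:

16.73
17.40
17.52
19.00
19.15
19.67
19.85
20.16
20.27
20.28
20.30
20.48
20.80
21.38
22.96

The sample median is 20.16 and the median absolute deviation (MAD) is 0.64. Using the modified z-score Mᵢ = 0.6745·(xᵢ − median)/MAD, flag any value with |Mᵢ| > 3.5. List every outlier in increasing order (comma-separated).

|Mᵢ| > 3.5 ⇔ |xᵢ − 20.16| > 3.5·0.64/0.6745 = 3.32.
So outliers lie outside [16.84, 23.48].
16.73: M = -3.61 → outlier.

16.73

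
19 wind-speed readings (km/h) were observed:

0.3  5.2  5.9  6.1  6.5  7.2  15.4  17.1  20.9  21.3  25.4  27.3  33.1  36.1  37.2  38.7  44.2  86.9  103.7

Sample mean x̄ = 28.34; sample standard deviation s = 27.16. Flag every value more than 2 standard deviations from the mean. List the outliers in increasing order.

86.9, 103.7

Cutoffs at x̄ ± 2s: 28.34 ± 2·27.16 = [-25.98, 82.66].
86.9: z = 2.16, |z| > 2 → outlier.
103.7: z = 2.77, |z| > 2 → outlier.
Every other value lies within [-25.98, 82.66].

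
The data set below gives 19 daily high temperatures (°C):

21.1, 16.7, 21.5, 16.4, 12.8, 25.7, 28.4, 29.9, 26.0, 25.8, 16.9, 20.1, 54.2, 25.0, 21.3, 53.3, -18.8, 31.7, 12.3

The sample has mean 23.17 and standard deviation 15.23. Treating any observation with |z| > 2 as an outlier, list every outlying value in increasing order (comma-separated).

-18.8, 54.2

Cutoffs at x̄ ± 2s: 23.17 ± 2·15.23 = [-7.29, 53.63].
-18.8: z = -2.76, |z| > 2 → outlier.
54.2: z = 2.04, |z| > 2 → outlier.
Every other value lies within [-7.29, 53.63].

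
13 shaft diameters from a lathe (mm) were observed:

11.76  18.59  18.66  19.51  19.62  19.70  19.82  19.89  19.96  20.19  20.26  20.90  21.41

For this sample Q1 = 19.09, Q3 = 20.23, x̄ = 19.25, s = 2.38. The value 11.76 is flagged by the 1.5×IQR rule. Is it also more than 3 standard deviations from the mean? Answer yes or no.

yes

z = (11.76 − 19.25) / 2.38 = -3.15.
|z| = 3.15 > 3.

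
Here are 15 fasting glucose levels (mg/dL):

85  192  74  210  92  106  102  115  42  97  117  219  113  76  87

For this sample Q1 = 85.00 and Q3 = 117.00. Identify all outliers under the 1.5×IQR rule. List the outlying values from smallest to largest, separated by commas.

192, 210, 219

IQR = Q3 − Q1 = 117.00 − 85.00 = 32.00.
Lower fence = Q1 − 1.5·IQR = 85.00 − 48.00 = 37.00.
Upper fence = Q3 + 1.5·IQR = 117.00 + 48.00 = 165.00.
192 > 165.00 → outlier.
210 > 165.00 → outlier.
219 > 165.00 → outlier.
All remaining values lie within [37.00, 165.00].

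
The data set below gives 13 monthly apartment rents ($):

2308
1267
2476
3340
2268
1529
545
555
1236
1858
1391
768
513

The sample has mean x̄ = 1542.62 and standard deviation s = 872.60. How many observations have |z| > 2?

Cutoffs: x̄ ± 2s = [-202.58, 3287.82].
Outside the cutoffs: 3340.

1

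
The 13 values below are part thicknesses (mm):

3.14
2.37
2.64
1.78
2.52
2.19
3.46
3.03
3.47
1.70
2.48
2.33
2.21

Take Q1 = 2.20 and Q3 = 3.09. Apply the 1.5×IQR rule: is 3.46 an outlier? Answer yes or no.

no

IQR = Q3 − Q1 = 3.09 − 2.20 = 0.89.
Lower fence = Q1 − 1.5·IQR = 2.20 − 1.335 = 0.865.
Upper fence = Q3 + 1.5·IQR = 3.09 + 1.335 = 4.425.
3.46 lies within [0.865, 4.425].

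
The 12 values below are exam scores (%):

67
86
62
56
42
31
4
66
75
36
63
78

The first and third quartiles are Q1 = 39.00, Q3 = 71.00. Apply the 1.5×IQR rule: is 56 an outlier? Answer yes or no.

no

IQR = Q3 − Q1 = 71.00 − 39.00 = 32.00.
Lower fence = Q1 − 1.5·IQR = 39.00 − 48.00 = -9.00.
Upper fence = Q3 + 1.5·IQR = 71.00 + 48.00 = 119.00.
56 lies within [-9.00, 119.00].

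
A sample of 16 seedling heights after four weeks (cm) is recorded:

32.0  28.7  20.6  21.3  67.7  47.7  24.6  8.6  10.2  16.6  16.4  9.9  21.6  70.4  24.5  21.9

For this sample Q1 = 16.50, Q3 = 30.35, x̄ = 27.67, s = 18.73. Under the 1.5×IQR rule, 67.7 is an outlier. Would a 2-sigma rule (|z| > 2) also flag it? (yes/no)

z = (67.7 − 27.67) / 18.73 = 2.14.
|z| = 2.14 > 2.

yes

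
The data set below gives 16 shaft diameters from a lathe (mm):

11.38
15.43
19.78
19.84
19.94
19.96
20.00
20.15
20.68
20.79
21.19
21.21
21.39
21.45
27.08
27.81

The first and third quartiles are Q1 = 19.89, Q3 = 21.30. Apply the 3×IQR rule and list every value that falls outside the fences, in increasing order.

IQR = Q3 − Q1 = 21.30 − 19.89 = 1.41.
Lower fence = Q1 − 3·IQR = 19.89 − 4.23 = 15.66.
Upper fence = Q3 + 3·IQR = 21.30 + 4.23 = 25.53.
11.38 < 15.66 → outlier.
15.43 < 15.66 → outlier.
27.08 > 25.53 → outlier.
27.81 > 25.53 → outlier.
All remaining values lie within [15.66, 25.53].

11.38, 15.43, 27.08, 27.81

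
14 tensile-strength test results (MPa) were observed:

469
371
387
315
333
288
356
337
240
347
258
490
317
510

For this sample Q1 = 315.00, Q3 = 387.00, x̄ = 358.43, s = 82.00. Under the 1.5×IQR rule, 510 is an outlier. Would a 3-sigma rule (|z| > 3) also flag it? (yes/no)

z = (510 − 358.43) / 82.00 = 1.85.
|z| = 1.85 ≤ 3.

no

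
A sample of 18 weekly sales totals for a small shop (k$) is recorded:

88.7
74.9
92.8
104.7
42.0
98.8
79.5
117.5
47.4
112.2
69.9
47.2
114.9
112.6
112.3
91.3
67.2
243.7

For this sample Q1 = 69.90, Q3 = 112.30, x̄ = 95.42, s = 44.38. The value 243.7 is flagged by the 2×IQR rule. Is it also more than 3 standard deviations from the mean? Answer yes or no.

yes

z = (243.7 − 95.42) / 44.38 = 3.34.
|z| = 3.34 > 3.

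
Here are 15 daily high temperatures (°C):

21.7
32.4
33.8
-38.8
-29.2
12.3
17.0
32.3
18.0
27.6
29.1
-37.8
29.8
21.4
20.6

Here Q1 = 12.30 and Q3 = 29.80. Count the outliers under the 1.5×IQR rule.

IQR = 17.50; fences at 12.30 − 26.25 = -13.95 and 29.80 + 26.25 = 56.05.
Outside the cutoffs: -38.8, -37.8, -29.2.

3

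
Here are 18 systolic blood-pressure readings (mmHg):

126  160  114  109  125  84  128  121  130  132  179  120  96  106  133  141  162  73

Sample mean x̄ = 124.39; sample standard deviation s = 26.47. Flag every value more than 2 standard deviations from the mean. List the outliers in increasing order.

Cutoffs at x̄ ± 2s: 124.39 ± 2·26.47 = [71.45, 177.33].
179: z = 2.06, |z| > 2 → outlier.
Every other value lies within [71.45, 177.33].

179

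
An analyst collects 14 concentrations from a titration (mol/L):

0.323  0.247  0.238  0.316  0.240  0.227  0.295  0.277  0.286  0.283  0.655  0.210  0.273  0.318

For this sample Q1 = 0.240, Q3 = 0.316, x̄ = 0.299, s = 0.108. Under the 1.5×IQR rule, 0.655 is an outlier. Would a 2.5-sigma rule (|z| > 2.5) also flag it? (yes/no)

yes

z = (0.655 − 0.299) / 0.108 = 3.30.
|z| = 3.30 > 2.5.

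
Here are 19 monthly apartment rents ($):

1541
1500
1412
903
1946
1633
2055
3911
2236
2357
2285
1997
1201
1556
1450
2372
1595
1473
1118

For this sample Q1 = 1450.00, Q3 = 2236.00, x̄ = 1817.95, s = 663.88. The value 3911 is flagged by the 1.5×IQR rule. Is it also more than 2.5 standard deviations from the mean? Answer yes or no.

yes

z = (3911 − 1817.95) / 663.88 = 3.15.
|z| = 3.15 > 2.5.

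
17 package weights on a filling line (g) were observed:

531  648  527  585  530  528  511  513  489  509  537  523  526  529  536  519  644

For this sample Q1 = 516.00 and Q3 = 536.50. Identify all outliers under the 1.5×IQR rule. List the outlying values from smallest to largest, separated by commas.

IQR = Q3 − Q1 = 536.50 − 516.00 = 20.50.
Lower fence = Q1 − 1.5·IQR = 516.00 − 30.75 = 485.25.
Upper fence = Q3 + 1.5·IQR = 536.50 + 30.75 = 567.25.
585 > 567.25 → outlier.
644 > 567.25 → outlier.
648 > 567.25 → outlier.
All remaining values lie within [485.25, 567.25].

585, 644, 648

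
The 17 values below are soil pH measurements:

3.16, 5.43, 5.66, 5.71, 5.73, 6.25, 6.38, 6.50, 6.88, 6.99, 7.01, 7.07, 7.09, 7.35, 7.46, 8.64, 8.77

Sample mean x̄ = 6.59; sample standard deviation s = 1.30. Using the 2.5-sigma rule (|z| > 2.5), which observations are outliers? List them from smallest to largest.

3.16

Cutoffs at x̄ ± 2.5s: 6.59 ± 2.5·1.30 = [3.34, 9.84].
3.16: z = -2.64, |z| > 2.5 → outlier.
Every other value lies within [3.34, 9.84].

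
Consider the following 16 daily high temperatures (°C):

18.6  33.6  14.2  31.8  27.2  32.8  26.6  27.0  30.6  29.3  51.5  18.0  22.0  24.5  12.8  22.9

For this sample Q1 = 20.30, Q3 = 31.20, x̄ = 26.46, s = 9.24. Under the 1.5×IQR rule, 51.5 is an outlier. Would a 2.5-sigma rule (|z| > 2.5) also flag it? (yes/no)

z = (51.5 − 26.46) / 9.24 = 2.71.
|z| = 2.71 > 2.5.

yes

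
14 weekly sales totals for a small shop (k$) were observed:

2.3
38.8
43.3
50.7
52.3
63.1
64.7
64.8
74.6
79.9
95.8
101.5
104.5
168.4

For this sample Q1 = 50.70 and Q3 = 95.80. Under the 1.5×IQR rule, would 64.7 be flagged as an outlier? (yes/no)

IQR = Q3 − Q1 = 95.80 − 50.70 = 45.10.
Lower fence = Q1 − 1.5·IQR = 50.70 − 67.65 = -16.95.
Upper fence = Q3 + 1.5·IQR = 95.80 + 67.65 = 163.45.
64.7 lies within [-16.95, 163.45].

no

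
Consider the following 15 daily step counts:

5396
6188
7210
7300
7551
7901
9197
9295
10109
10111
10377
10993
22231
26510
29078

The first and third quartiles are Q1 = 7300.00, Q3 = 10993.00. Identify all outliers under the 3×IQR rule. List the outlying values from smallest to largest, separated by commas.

IQR = Q3 − Q1 = 10993.00 − 7300.00 = 3693.00.
Lower fence = Q1 − 3·IQR = 7300.00 − 11079.00 = -3779.00.
Upper fence = Q3 + 3·IQR = 10993.00 + 11079.00 = 22072.00.
22231 > 22072.00 → outlier.
26510 > 22072.00 → outlier.
29078 > 22072.00 → outlier.
All remaining values lie within [-3779.00, 22072.00].

22231, 26510, 29078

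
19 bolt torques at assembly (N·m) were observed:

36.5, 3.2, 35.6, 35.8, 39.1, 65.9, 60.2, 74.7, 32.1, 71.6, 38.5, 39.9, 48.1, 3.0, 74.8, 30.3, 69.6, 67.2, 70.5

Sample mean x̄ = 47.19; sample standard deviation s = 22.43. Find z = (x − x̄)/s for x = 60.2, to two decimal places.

0.58

z = (60.2 − 47.19) / 22.43 = 0.58.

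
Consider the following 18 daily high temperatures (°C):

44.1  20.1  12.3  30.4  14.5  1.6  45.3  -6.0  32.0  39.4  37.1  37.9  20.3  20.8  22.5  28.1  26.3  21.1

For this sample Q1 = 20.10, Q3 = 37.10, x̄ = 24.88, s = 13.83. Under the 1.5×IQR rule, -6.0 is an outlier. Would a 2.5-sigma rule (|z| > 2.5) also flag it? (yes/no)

no

z = (-6.0 − 24.88) / 13.83 = -2.23.
|z| = 2.23 ≤ 2.5.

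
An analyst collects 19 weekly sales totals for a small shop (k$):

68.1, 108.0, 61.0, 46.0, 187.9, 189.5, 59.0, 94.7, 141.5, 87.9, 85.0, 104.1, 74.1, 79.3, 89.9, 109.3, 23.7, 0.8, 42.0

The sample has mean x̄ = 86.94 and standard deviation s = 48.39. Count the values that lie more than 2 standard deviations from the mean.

2

Cutoffs: x̄ ± 2s = [-9.84, 183.72].
Outside the cutoffs: 187.9, 189.5.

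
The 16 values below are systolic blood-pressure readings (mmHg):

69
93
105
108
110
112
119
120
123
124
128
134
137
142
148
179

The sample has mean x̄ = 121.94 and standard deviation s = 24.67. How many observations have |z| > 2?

2

Cutoffs: x̄ ± 2s = [72.60, 171.28].
Outside the cutoffs: 69, 179.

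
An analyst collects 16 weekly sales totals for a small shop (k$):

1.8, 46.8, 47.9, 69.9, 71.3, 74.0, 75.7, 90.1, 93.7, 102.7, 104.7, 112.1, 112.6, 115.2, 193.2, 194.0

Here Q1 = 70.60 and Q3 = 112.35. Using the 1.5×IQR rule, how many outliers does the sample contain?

IQR = 41.75; fences at 70.60 − 62.625 = 7.975 and 112.35 + 62.625 = 174.975.
Outside the cutoffs: 1.8, 193.2, 194.0.

3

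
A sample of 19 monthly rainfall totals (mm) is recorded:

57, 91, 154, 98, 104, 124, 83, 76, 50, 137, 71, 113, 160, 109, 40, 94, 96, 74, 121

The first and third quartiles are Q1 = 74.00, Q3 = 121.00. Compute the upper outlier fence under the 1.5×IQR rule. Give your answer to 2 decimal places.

191.50

IQR = Q3 − Q1 = 121.00 − 74.00 = 47.00.
Lower fence = Q1 − 1.5·IQR = 74.00 − 70.50 = 3.50.
Upper fence = Q3 + 1.5·IQR = 121.00 + 70.50 = 191.50.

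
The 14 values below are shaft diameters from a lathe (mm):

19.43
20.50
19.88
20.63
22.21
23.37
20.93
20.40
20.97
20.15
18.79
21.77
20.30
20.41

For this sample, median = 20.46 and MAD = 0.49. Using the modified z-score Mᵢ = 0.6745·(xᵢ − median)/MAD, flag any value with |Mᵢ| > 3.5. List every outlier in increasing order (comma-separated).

23.37

|Mᵢ| > 3.5 ⇔ |xᵢ − 20.46| > 3.5·0.49/0.6745 = 2.54.
So outliers lie outside [17.92, 23.00].
23.37: M = 4.01 → outlier.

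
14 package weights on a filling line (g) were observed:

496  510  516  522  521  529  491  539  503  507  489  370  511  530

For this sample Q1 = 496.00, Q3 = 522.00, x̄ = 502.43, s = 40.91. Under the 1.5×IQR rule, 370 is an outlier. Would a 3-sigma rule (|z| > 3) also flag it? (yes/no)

z = (370 − 502.43) / 40.91 = -3.24.
|z| = 3.24 > 3.

yes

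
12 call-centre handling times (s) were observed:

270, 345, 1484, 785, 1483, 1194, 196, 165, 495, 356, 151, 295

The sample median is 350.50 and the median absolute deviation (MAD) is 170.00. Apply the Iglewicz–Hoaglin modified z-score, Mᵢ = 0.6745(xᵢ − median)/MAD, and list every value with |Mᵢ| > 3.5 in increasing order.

1483, 1484

|Mᵢ| > 3.5 ⇔ |xᵢ − 350.50| > 3.5·170.00/0.6745 = 882.13.
So outliers lie outside [-531.63, 1232.63].
1483: M = 4.49 → outlier.
1484: M = 4.50 → outlier.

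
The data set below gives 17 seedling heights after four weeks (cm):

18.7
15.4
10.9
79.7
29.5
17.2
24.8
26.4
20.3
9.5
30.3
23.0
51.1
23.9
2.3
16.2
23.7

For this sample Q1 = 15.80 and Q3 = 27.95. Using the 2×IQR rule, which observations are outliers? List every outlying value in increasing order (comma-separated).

79.7

IQR = Q3 − Q1 = 27.95 − 15.80 = 12.15.
Lower fence = Q1 − 2·IQR = 15.80 − 24.30 = -8.50.
Upper fence = Q3 + 2·IQR = 27.95 + 24.30 = 52.25.
79.7 > 52.25 → outlier.
All remaining values lie within [-8.50, 52.25].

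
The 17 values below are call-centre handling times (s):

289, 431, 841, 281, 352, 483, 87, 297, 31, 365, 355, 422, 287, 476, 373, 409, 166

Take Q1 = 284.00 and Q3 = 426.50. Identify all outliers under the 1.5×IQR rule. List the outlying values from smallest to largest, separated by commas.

IQR = Q3 − Q1 = 426.50 − 284.00 = 142.50.
Lower fence = Q1 − 1.5·IQR = 284.00 − 213.75 = 70.25.
Upper fence = Q3 + 1.5·IQR = 426.50 + 213.75 = 640.25.
31 < 70.25 → outlier.
841 > 640.25 → outlier.
All remaining values lie within [70.25, 640.25].

31, 841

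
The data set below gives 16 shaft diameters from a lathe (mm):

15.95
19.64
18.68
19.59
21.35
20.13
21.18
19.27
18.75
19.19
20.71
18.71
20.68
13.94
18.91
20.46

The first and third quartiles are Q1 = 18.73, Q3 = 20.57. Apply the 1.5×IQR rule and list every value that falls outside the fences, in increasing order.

13.94, 15.95

IQR = Q3 − Q1 = 20.57 − 18.73 = 1.84.
Lower fence = Q1 − 1.5·IQR = 18.73 − 2.76 = 15.97.
Upper fence = Q3 + 1.5·IQR = 20.57 + 2.76 = 23.33.
13.94 < 15.97 → outlier.
15.95 < 15.97 → outlier.
All remaining values lie within [15.97, 23.33].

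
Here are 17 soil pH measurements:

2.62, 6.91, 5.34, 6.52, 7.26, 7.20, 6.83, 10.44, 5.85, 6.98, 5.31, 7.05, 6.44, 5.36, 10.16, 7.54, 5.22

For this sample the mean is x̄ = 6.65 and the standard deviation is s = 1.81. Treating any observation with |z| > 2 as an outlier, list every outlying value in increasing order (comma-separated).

2.62, 10.44

Cutoffs at x̄ ± 2s: 6.65 ± 2·1.81 = [3.03, 10.27].
2.62: z = -2.23, |z| > 2 → outlier.
10.44: z = 2.09, |z| > 2 → outlier.
Every other value lies within [3.03, 10.27].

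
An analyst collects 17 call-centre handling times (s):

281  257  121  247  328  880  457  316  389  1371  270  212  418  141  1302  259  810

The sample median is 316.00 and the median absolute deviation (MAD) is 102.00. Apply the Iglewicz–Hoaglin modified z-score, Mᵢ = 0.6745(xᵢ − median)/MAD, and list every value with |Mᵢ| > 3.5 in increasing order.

880, 1302, 1371

|Mᵢ| > 3.5 ⇔ |xᵢ − 316.00| > 3.5·102.00/0.6745 = 529.28.
So outliers lie outside [-213.28, 845.28].
880: M = 3.73 → outlier.
1302: M = 6.52 → outlier.
1371: M = 6.98 → outlier.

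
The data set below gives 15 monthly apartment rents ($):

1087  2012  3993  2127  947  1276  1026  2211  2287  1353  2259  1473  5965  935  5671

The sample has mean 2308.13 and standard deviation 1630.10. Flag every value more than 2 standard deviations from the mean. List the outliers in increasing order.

Cutoffs at x̄ ± 2s: 2308.13 ± 2·1630.10 = [-952.07, 5568.33].
5671: z = 2.06, |z| > 2 → outlier.
5965: z = 2.24, |z| > 2 → outlier.
Every other value lies within [-952.07, 5568.33].

5671, 5965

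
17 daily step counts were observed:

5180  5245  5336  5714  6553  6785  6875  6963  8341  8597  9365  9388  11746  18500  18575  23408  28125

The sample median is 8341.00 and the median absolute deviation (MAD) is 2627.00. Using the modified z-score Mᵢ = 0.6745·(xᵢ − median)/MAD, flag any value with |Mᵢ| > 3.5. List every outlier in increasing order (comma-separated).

23408, 28125

|Mᵢ| > 3.5 ⇔ |xᵢ − 8341.00| > 3.5·2627.00/0.6745 = 13631.58.
So outliers lie outside [-5290.58, 21972.58].
23408: M = 3.87 → outlier.
28125: M = 5.08 → outlier.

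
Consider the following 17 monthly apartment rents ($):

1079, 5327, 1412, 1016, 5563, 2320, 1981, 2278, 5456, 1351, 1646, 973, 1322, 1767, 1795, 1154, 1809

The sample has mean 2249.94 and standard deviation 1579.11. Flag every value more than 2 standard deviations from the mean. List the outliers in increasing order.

Cutoffs at x̄ ± 2s: 2249.94 ± 2·1579.11 = [-908.28, 5408.16].
5456: z = 2.03, |z| > 2 → outlier.
5563: z = 2.10, |z| > 2 → outlier.
Every other value lies within [-908.28, 5408.16].

5456, 5563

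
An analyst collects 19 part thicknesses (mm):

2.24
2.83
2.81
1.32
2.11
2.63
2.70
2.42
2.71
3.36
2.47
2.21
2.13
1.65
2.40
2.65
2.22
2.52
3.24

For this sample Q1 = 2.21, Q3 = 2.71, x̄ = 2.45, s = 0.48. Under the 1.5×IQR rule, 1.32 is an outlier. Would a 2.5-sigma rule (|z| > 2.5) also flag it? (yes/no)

no

z = (1.32 − 2.45) / 0.48 = -2.35.
|z| = 2.35 ≤ 2.5.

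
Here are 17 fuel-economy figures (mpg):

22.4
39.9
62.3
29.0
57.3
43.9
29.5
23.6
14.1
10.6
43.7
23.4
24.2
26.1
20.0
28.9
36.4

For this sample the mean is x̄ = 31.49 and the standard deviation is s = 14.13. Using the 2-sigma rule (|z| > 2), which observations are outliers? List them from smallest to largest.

62.3

Cutoffs at x̄ ± 2s: 31.49 ± 2·14.13 = [3.23, 59.75].
62.3: z = 2.18, |z| > 2 → outlier.
Every other value lies within [3.23, 59.75].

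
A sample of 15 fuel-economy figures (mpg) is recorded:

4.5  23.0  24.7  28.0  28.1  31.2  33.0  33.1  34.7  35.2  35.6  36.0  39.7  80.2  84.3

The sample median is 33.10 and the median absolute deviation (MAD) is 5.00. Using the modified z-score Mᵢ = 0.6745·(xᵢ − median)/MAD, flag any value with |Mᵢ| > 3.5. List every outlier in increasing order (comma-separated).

4.5, 80.2, 84.3

|Mᵢ| > 3.5 ⇔ |xᵢ − 33.10| > 3.5·5.00/0.6745 = 25.95.
So outliers lie outside [7.15, 59.05].
4.5: M = -3.86 → outlier.
80.2: M = 6.35 → outlier.
84.3: M = 6.91 → outlier.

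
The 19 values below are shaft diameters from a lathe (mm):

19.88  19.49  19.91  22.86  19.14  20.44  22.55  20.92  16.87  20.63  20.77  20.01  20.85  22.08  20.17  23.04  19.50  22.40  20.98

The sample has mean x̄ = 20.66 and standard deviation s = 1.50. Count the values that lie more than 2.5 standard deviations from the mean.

Cutoffs: x̄ ± 2.5s = [16.91, 24.41].
Outside the cutoffs: 16.87.

1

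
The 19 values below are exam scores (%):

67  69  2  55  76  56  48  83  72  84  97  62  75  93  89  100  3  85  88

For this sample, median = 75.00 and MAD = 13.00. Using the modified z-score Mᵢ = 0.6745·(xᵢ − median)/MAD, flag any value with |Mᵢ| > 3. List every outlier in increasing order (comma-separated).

|Mᵢ| > 3 ⇔ |xᵢ − 75.00| > 3·13.00/0.6745 = 57.82.
So outliers lie outside [17.18, 132.82].
2: M = -3.79 → outlier.
3: M = -3.74 → outlier.

2, 3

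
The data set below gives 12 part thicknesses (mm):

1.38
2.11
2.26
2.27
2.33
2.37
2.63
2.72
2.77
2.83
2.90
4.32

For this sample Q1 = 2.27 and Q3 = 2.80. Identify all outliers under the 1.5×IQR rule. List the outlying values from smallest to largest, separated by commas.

IQR = Q3 − Q1 = 2.80 − 2.27 = 0.53.
Lower fence = Q1 − 1.5·IQR = 2.27 − 0.795 = 1.475.
Upper fence = Q3 + 1.5·IQR = 2.80 + 0.795 = 3.595.
1.38 < 1.475 → outlier.
4.32 > 3.595 → outlier.
All remaining values lie within [1.475, 3.595].

1.38, 4.32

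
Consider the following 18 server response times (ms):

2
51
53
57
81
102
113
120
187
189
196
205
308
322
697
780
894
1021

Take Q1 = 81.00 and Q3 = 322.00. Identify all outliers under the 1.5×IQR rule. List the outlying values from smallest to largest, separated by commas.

697, 780, 894, 1021

IQR = Q3 − Q1 = 322.00 − 81.00 = 241.00.
Lower fence = Q1 − 1.5·IQR = 81.00 − 361.50 = -280.50.
Upper fence = Q3 + 1.5·IQR = 322.00 + 361.50 = 683.50.
697 > 683.50 → outlier.
780 > 683.50 → outlier.
894 > 683.50 → outlier.
1021 > 683.50 → outlier.
All remaining values lie within [-280.50, 683.50].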